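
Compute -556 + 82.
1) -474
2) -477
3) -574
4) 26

-556 + 82 = -474
1) -474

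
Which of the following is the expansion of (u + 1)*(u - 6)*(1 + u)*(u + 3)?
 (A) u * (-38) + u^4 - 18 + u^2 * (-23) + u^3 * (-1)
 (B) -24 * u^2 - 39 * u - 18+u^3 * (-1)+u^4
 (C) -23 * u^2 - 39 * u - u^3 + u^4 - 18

Expanding (u + 1)*(u - 6)*(1 + u)*(u + 3):
= -23 * u^2 - 39 * u - u^3 + u^4 - 18
C) -23 * u^2 - 39 * u - u^3 + u^4 - 18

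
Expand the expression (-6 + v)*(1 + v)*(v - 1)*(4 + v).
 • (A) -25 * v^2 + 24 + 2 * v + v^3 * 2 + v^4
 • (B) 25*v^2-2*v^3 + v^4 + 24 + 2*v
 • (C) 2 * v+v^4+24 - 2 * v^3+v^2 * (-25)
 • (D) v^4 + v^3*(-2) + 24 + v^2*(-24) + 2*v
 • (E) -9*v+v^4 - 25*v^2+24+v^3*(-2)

Expanding (-6 + v)*(1 + v)*(v - 1)*(4 + v):
= 2 * v+v^4+24 - 2 * v^3+v^2 * (-25)
C) 2 * v+v^4+24 - 2 * v^3+v^2 * (-25)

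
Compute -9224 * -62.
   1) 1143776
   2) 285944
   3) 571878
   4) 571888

-9224 * -62 = 571888
4) 571888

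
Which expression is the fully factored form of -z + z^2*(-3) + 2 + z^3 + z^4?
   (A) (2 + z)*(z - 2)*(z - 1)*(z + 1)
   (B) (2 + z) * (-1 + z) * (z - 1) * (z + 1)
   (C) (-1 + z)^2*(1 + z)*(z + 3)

We need to factor -z + z^2*(-3) + 2 + z^3 + z^4.
The factored form is (2 + z) * (-1 + z) * (z - 1) * (z + 1).
B) (2 + z) * (-1 + z) * (z - 1) * (z + 1)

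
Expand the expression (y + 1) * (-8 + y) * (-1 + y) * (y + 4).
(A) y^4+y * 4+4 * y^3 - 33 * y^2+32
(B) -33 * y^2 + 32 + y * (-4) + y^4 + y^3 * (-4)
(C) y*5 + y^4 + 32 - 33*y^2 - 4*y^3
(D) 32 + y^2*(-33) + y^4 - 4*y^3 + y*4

Expanding (y + 1) * (-8 + y) * (-1 + y) * (y + 4):
= 32 + y^2*(-33) + y^4 - 4*y^3 + y*4
D) 32 + y^2*(-33) + y^4 - 4*y^3 + y*4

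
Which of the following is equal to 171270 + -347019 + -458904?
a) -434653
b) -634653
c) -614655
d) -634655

First: 171270 + -347019 = -175749
Then: -175749 + -458904 = -634653
b) -634653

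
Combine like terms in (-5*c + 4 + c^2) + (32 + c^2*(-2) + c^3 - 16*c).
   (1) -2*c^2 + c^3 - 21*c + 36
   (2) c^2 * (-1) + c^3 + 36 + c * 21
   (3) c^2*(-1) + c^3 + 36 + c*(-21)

Adding the polynomials and combining like terms:
(-5*c + 4 + c^2) + (32 + c^2*(-2) + c^3 - 16*c)
= c^2*(-1) + c^3 + 36 + c*(-21)
3) c^2*(-1) + c^3 + 36 + c*(-21)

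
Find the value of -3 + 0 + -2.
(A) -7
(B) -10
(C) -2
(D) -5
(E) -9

First: -3 + 0 = -3
Then: -3 + -2 = -5
D) -5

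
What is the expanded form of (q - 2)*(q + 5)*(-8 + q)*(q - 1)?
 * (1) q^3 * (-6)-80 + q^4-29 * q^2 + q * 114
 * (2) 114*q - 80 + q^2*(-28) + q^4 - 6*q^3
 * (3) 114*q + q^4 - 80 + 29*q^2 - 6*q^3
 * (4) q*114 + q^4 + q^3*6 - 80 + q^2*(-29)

Expanding (q - 2)*(q + 5)*(-8 + q)*(q - 1):
= q^3 * (-6)-80 + q^4-29 * q^2 + q * 114
1) q^3 * (-6)-80 + q^4-29 * q^2 + q * 114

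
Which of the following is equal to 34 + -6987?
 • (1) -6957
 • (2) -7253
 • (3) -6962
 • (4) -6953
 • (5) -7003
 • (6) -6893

34 + -6987 = -6953
4) -6953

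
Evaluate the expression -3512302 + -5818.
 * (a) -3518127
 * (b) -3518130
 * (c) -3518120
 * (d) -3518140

-3512302 + -5818 = -3518120
c) -3518120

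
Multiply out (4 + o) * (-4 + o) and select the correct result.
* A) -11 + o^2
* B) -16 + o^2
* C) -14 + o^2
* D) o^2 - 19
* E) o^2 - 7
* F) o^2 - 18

Expanding (4 + o) * (-4 + o):
= -16 + o^2
B) -16 + o^2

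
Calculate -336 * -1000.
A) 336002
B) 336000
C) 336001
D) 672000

-336 * -1000 = 336000
B) 336000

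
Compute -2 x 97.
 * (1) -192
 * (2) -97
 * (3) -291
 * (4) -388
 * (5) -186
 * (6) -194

-2 * 97 = -194
6) -194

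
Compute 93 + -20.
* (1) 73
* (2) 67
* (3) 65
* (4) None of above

93 + -20 = 73
1) 73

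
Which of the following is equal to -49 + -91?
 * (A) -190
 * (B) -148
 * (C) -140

-49 + -91 = -140
C) -140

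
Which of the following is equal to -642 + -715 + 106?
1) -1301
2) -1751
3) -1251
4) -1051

First: -642 + -715 = -1357
Then: -1357 + 106 = -1251
3) -1251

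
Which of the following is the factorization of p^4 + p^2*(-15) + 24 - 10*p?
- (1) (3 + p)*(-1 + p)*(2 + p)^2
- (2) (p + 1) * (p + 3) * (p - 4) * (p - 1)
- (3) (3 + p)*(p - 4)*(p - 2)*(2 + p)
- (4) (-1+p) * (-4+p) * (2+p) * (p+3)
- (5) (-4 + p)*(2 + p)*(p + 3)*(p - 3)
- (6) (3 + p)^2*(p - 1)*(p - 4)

We need to factor p^4 + p^2*(-15) + 24 - 10*p.
The factored form is (-1+p) * (-4+p) * (2+p) * (p+3).
4) (-1+p) * (-4+p) * (2+p) * (p+3)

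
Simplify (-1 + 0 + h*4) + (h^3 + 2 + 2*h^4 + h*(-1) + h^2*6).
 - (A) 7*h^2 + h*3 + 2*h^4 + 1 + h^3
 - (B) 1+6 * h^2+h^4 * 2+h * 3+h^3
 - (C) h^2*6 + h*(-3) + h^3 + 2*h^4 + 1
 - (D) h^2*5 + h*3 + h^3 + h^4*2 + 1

Adding the polynomials and combining like terms:
(-1 + 0 + h*4) + (h^3 + 2 + 2*h^4 + h*(-1) + h^2*6)
= 1+6 * h^2+h^4 * 2+h * 3+h^3
B) 1+6 * h^2+h^4 * 2+h * 3+h^3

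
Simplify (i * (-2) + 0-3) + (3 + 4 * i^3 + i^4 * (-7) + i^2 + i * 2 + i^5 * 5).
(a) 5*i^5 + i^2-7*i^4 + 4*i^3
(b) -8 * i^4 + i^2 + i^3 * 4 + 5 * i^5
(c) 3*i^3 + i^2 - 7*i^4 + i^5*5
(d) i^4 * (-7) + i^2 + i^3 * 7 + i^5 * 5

Adding the polynomials and combining like terms:
(i*(-2) + 0 - 3) + (3 + 4*i^3 + i^4*(-7) + i^2 + i*2 + i^5*5)
= 5*i^5 + i^2-7*i^4 + 4*i^3
a) 5*i^5 + i^2-7*i^4 + 4*i^3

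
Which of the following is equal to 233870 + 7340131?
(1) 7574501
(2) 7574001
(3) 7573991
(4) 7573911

233870 + 7340131 = 7574001
2) 7574001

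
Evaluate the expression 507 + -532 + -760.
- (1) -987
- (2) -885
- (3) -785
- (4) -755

First: 507 + -532 = -25
Then: -25 + -760 = -785
3) -785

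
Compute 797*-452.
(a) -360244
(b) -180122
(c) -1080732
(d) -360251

797 * -452 = -360244
a) -360244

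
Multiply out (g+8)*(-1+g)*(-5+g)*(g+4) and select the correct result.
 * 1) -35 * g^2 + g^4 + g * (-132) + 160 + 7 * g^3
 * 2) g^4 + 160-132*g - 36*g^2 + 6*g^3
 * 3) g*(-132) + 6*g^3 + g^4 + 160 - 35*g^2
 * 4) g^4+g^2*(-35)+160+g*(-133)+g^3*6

Expanding (g+8)*(-1+g)*(-5+g)*(g+4):
= g*(-132) + 6*g^3 + g^4 + 160 - 35*g^2
3) g*(-132) + 6*g^3 + g^4 + 160 - 35*g^2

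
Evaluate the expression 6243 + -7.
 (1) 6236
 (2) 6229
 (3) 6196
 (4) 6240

6243 + -7 = 6236
1) 6236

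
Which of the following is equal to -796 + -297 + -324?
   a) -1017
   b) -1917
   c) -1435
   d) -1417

First: -796 + -297 = -1093
Then: -1093 + -324 = -1417
d) -1417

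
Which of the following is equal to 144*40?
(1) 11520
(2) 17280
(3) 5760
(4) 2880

144 * 40 = 5760
3) 5760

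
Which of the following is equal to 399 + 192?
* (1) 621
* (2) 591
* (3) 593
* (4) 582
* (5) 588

399 + 192 = 591
2) 591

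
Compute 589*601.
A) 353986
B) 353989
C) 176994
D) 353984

589 * 601 = 353989
B) 353989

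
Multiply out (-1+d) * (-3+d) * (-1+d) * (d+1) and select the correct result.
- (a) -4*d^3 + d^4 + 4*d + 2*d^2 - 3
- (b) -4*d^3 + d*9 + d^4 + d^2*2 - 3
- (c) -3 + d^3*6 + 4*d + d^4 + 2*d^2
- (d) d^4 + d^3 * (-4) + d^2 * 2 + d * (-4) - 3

Expanding (-1+d) * (-3+d) * (-1+d) * (d+1):
= -4*d^3 + d^4 + 4*d + 2*d^2 - 3
a) -4*d^3 + d^4 + 4*d + 2*d^2 - 3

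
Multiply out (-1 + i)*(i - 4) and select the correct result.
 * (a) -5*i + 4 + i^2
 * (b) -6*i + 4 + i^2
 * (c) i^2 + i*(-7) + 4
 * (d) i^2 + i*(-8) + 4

Expanding (-1 + i)*(i - 4):
= -5*i + 4 + i^2
a) -5*i + 4 + i^2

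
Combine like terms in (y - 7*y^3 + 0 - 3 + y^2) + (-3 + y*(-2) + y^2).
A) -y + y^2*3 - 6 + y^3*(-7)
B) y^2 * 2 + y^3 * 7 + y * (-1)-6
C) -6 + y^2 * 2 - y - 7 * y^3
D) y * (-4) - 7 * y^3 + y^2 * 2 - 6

Adding the polynomials and combining like terms:
(y - 7*y^3 + 0 - 3 + y^2) + (-3 + y*(-2) + y^2)
= -6 + y^2 * 2 - y - 7 * y^3
C) -6 + y^2 * 2 - y - 7 * y^3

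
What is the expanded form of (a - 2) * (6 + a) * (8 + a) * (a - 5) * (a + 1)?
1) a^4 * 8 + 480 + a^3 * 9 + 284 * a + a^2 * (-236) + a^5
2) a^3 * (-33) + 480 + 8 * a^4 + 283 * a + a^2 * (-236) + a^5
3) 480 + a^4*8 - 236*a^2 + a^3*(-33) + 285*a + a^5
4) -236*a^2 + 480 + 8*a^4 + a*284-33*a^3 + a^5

Expanding (a - 2) * (6 + a) * (8 + a) * (a - 5) * (a + 1):
= -236*a^2 + 480 + 8*a^4 + a*284-33*a^3 + a^5
4) -236*a^2 + 480 + 8*a^4 + a*284-33*a^3 + a^5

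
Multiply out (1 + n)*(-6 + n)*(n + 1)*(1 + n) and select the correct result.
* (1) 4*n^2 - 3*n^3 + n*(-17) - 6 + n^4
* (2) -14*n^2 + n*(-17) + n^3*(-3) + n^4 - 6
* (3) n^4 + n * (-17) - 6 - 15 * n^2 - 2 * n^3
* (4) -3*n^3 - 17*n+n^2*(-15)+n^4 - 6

Expanding (1 + n)*(-6 + n)*(n + 1)*(1 + n):
= -3*n^3 - 17*n+n^2*(-15)+n^4 - 6
4) -3*n^3 - 17*n+n^2*(-15)+n^4 - 6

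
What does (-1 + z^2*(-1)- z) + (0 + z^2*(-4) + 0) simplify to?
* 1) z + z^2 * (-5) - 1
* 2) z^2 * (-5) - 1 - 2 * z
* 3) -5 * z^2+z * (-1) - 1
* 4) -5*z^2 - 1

Adding the polynomials and combining like terms:
(-1 + z^2*(-1) - z) + (0 + z^2*(-4) + 0)
= -5 * z^2+z * (-1) - 1
3) -5 * z^2+z * (-1) - 1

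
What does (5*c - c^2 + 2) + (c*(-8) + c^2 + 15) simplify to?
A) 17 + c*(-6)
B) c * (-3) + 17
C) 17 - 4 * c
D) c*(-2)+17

Adding the polynomials and combining like terms:
(5*c - c^2 + 2) + (c*(-8) + c^2 + 15)
= c * (-3) + 17
B) c * (-3) + 17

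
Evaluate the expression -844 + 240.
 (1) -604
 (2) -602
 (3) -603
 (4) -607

-844 + 240 = -604
1) -604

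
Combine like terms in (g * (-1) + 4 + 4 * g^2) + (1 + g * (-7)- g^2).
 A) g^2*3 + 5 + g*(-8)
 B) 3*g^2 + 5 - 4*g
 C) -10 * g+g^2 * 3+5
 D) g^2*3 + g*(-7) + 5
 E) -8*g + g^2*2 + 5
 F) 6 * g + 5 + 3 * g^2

Adding the polynomials and combining like terms:
(g*(-1) + 4 + 4*g^2) + (1 + g*(-7) - g^2)
= g^2*3 + 5 + g*(-8)
A) g^2*3 + 5 + g*(-8)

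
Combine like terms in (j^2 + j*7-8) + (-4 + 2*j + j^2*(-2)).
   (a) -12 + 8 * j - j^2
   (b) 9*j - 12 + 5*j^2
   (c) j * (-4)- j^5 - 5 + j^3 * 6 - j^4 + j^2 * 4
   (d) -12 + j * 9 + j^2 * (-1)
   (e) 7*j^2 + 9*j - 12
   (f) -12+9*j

Adding the polynomials and combining like terms:
(j^2 + j*7 - 8) + (-4 + 2*j + j^2*(-2))
= -12 + j * 9 + j^2 * (-1)
d) -12 + j * 9 + j^2 * (-1)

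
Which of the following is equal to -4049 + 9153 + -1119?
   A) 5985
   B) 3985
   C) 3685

First: -4049 + 9153 = 5104
Then: 5104 + -1119 = 3985
B) 3985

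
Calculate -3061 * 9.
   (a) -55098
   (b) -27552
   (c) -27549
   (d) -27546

-3061 * 9 = -27549
c) -27549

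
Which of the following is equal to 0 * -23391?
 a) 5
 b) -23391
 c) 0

0 * -23391 = 0
c) 0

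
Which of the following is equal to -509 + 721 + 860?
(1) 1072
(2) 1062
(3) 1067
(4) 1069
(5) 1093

First: -509 + 721 = 212
Then: 212 + 860 = 1072
1) 1072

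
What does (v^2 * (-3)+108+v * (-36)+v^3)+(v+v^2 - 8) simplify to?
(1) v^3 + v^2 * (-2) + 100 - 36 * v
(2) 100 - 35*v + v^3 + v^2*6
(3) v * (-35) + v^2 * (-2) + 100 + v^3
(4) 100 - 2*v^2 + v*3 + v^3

Adding the polynomials and combining like terms:
(v^2*(-3) + 108 + v*(-36) + v^3) + (v + v^2 - 8)
= v * (-35) + v^2 * (-2) + 100 + v^3
3) v * (-35) + v^2 * (-2) + 100 + v^3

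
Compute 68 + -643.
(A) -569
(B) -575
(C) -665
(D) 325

68 + -643 = -575
B) -575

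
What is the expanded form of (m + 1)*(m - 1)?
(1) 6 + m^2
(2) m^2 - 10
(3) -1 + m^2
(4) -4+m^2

Expanding (m + 1)*(m - 1):
= -1 + m^2
3) -1 + m^2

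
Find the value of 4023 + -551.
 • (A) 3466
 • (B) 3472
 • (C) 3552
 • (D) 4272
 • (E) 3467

4023 + -551 = 3472
B) 3472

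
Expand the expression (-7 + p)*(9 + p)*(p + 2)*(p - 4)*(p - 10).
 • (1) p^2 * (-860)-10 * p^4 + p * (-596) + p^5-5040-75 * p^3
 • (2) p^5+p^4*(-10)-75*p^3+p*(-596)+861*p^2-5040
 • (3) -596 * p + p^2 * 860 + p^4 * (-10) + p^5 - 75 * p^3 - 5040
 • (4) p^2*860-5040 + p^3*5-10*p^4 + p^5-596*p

Expanding (-7 + p)*(9 + p)*(p + 2)*(p - 4)*(p - 10):
= -596 * p + p^2 * 860 + p^4 * (-10) + p^5 - 75 * p^3 - 5040
3) -596 * p + p^2 * 860 + p^4 * (-10) + p^5 - 75 * p^3 - 5040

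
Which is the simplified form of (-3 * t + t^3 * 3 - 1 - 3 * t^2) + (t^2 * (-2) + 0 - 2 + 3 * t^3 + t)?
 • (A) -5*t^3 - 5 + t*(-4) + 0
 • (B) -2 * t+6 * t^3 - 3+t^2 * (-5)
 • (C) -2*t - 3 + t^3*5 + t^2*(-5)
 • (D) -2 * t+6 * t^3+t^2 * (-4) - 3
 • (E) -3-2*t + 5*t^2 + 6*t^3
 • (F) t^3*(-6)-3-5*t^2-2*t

Adding the polynomials and combining like terms:
(-3*t + t^3*3 - 1 - 3*t^2) + (t^2*(-2) + 0 - 2 + 3*t^3 + t)
= -2 * t+6 * t^3 - 3+t^2 * (-5)
B) -2 * t+6 * t^3 - 3+t^2 * (-5)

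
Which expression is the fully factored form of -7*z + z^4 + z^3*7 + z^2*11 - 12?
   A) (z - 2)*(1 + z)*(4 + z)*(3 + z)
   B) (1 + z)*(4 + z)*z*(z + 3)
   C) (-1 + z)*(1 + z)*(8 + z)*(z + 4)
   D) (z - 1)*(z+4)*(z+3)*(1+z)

We need to factor -7*z + z^4 + z^3*7 + z^2*11 - 12.
The factored form is (z - 1)*(z+4)*(z+3)*(1+z).
D) (z - 1)*(z+4)*(z+3)*(1+z)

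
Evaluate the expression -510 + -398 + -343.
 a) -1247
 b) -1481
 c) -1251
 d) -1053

First: -510 + -398 = -908
Then: -908 + -343 = -1251
c) -1251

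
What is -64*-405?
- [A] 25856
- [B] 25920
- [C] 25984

-64 * -405 = 25920
B) 25920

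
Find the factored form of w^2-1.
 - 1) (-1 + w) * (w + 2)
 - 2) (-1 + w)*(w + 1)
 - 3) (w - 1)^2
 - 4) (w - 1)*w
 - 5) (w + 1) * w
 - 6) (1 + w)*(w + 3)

We need to factor w^2-1.
The factored form is (-1 + w)*(w + 1).
2) (-1 + w)*(w + 1)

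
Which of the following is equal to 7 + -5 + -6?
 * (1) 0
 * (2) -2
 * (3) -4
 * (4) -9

First: 7 + -5 = 2
Then: 2 + -6 = -4
3) -4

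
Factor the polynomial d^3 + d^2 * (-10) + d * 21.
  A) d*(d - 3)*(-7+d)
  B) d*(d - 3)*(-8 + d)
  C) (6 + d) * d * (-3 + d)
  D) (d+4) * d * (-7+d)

We need to factor d^3 + d^2 * (-10) + d * 21.
The factored form is d*(d - 3)*(-7+d).
A) d*(d - 3)*(-7+d)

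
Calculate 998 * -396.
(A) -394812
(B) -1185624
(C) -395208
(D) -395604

998 * -396 = -395208
C) -395208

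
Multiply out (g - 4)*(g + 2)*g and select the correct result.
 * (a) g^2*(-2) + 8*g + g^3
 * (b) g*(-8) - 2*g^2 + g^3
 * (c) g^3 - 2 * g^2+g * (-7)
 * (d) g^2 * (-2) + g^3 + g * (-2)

Expanding (g - 4)*(g + 2)*g:
= g*(-8) - 2*g^2 + g^3
b) g*(-8) - 2*g^2 + g^3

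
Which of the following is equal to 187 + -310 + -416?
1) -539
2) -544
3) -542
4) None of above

First: 187 + -310 = -123
Then: -123 + -416 = -539
1) -539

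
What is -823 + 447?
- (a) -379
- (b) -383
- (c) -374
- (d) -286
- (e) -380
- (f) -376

-823 + 447 = -376
f) -376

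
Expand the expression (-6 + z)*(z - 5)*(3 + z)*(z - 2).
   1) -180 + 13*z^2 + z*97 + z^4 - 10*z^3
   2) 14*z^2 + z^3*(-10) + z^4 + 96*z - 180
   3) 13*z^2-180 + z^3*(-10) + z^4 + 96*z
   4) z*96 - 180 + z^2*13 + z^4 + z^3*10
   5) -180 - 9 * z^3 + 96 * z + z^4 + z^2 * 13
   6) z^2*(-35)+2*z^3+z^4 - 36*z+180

Expanding (-6 + z)*(z - 5)*(3 + z)*(z - 2):
= 13*z^2-180 + z^3*(-10) + z^4 + 96*z
3) 13*z^2-180 + z^3*(-10) + z^4 + 96*z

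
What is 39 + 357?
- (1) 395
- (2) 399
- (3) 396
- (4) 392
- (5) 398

39 + 357 = 396
3) 396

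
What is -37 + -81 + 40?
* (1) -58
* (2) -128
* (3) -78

First: -37 + -81 = -118
Then: -118 + 40 = -78
3) -78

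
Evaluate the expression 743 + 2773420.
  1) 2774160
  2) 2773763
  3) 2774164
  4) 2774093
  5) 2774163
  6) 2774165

743 + 2773420 = 2774163
5) 2774163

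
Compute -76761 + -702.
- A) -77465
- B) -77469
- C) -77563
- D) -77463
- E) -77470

-76761 + -702 = -77463
D) -77463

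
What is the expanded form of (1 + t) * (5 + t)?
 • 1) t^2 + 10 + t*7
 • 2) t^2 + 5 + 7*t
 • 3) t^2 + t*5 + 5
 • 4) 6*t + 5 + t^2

Expanding (1 + t) * (5 + t):
= 6*t + 5 + t^2
4) 6*t + 5 + t^2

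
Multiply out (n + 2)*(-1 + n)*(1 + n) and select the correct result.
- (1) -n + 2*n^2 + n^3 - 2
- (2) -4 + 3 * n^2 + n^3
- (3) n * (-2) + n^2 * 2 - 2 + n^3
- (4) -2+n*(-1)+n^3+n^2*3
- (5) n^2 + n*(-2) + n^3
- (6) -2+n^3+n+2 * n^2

Expanding (n + 2)*(-1 + n)*(1 + n):
= -n + 2*n^2 + n^3 - 2
1) -n + 2*n^2 + n^3 - 2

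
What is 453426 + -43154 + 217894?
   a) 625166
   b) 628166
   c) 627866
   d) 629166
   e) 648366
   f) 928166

First: 453426 + -43154 = 410272
Then: 410272 + 217894 = 628166
b) 628166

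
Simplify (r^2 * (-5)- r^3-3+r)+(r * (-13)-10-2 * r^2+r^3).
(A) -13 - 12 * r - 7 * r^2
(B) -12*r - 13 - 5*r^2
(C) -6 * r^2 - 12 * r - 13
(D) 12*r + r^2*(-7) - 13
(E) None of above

Adding the polynomials and combining like terms:
(r^2*(-5) - r^3 - 3 + r) + (r*(-13) - 10 - 2*r^2 + r^3)
= -13 - 12 * r - 7 * r^2
A) -13 - 12 * r - 7 * r^2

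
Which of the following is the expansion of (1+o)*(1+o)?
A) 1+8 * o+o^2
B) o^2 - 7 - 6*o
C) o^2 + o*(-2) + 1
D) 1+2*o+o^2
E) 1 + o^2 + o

Expanding (1+o)*(1+o):
= 1+2*o+o^2
D) 1+2*o+o^2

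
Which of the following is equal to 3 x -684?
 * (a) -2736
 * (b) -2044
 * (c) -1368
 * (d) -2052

3 * -684 = -2052
d) -2052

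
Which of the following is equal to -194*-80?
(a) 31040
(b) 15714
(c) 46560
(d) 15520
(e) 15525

-194 * -80 = 15520
d) 15520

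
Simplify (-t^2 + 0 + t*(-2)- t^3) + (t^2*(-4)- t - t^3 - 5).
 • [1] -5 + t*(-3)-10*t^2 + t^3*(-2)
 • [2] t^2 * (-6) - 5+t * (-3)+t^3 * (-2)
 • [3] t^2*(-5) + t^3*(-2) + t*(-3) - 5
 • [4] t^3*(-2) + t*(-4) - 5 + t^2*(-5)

Adding the polynomials and combining like terms:
(-t^2 + 0 + t*(-2) - t^3) + (t^2*(-4) - t - t^3 - 5)
= t^2*(-5) + t^3*(-2) + t*(-3) - 5
3) t^2*(-5) + t^3*(-2) + t*(-3) - 5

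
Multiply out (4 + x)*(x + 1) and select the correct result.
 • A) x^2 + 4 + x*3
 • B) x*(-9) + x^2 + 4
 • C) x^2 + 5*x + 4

Expanding (4 + x)*(x + 1):
= x^2 + 5*x + 4
C) x^2 + 5*x + 4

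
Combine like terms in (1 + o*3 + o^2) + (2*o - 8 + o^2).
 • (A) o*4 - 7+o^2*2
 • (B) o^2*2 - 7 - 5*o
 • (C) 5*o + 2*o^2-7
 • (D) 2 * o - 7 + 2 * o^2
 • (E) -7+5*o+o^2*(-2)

Adding the polynomials and combining like terms:
(1 + o*3 + o^2) + (2*o - 8 + o^2)
= 5*o + 2*o^2-7
C) 5*o + 2*o^2-7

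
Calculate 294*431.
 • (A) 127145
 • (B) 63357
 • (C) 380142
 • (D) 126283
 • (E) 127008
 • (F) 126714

294 * 431 = 126714
F) 126714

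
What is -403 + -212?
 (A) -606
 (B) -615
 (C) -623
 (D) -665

-403 + -212 = -615
B) -615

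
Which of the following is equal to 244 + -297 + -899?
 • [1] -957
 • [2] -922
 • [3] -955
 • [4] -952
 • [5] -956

First: 244 + -297 = -53
Then: -53 + -899 = -952
4) -952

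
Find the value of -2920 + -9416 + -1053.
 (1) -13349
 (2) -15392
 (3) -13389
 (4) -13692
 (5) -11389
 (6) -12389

First: -2920 + -9416 = -12336
Then: -12336 + -1053 = -13389
3) -13389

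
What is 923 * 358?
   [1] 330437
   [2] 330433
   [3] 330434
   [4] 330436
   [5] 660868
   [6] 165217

923 * 358 = 330434
3) 330434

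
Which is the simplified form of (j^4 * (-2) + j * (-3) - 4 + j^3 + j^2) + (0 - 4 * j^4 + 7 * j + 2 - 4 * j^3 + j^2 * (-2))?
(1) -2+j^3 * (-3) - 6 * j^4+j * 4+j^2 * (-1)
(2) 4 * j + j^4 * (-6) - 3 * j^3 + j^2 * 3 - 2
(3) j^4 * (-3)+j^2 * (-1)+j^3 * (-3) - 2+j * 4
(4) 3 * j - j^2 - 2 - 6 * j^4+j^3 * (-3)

Adding the polynomials and combining like terms:
(j^4*(-2) + j*(-3) - 4 + j^3 + j^2) + (0 - 4*j^4 + 7*j + 2 - 4*j^3 + j^2*(-2))
= -2+j^3 * (-3) - 6 * j^4+j * 4+j^2 * (-1)
1) -2+j^3 * (-3) - 6 * j^4+j * 4+j^2 * (-1)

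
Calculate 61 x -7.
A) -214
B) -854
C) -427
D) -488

61 * -7 = -427
C) -427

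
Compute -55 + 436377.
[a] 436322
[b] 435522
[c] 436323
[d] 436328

-55 + 436377 = 436322
a) 436322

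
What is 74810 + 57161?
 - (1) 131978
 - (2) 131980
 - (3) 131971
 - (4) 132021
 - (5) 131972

74810 + 57161 = 131971
3) 131971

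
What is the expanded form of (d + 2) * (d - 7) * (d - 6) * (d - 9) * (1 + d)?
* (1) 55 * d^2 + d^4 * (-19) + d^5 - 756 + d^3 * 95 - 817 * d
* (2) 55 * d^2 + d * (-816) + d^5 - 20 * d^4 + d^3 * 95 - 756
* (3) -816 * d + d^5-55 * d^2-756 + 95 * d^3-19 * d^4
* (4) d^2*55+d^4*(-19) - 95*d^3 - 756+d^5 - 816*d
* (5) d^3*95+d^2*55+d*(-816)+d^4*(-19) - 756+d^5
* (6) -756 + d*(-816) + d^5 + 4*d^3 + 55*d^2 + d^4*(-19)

Expanding (d + 2) * (d - 7) * (d - 6) * (d - 9) * (1 + d):
= d^3*95+d^2*55+d*(-816)+d^4*(-19) - 756+d^5
5) d^3*95+d^2*55+d*(-816)+d^4*(-19) - 756+d^5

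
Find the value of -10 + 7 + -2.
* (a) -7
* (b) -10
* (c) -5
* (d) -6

First: -10 + 7 = -3
Then: -3 + -2 = -5
c) -5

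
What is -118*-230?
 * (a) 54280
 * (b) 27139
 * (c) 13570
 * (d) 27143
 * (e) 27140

-118 * -230 = 27140
e) 27140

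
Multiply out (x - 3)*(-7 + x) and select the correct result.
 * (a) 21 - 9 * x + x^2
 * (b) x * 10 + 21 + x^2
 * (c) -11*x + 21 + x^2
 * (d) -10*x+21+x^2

Expanding (x - 3)*(-7 + x):
= -10*x+21+x^2
d) -10*x+21+x^2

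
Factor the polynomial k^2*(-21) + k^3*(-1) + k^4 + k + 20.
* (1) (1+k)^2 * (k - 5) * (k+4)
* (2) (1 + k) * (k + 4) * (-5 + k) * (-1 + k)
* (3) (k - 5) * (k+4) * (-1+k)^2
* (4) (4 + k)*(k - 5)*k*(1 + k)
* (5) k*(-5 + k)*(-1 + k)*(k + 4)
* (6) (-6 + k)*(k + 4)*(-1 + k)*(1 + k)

We need to factor k^2*(-21) + k^3*(-1) + k^4 + k + 20.
The factored form is (1 + k) * (k + 4) * (-5 + k) * (-1 + k).
2) (1 + k) * (k + 4) * (-5 + k) * (-1 + k)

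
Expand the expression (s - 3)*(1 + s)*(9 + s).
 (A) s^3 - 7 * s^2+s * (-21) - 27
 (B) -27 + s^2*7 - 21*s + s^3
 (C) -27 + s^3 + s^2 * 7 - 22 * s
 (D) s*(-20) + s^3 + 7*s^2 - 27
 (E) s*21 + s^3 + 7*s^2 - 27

Expanding (s - 3)*(1 + s)*(9 + s):
= -27 + s^2*7 - 21*s + s^3
B) -27 + s^2*7 - 21*s + s^3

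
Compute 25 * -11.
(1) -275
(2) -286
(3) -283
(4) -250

25 * -11 = -275
1) -275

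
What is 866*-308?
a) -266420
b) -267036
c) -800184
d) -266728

866 * -308 = -266728
d) -266728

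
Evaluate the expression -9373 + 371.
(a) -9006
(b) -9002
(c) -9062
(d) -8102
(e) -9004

-9373 + 371 = -9002
b) -9002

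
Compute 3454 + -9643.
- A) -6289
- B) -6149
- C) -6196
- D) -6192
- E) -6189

3454 + -9643 = -6189
E) -6189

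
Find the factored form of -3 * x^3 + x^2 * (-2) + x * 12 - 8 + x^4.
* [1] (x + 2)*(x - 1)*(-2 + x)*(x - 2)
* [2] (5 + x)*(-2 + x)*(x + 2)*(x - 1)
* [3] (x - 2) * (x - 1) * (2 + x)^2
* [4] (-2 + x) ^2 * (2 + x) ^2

We need to factor -3 * x^3 + x^2 * (-2) + x * 12 - 8 + x^4.
The factored form is (x + 2)*(x - 1)*(-2 + x)*(x - 2).
1) (x + 2)*(x - 1)*(-2 + x)*(x - 2)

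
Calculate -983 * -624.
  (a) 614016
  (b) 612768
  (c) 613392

-983 * -624 = 613392
c) 613392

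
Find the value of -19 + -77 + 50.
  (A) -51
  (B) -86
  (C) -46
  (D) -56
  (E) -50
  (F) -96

First: -19 + -77 = -96
Then: -96 + 50 = -46
C) -46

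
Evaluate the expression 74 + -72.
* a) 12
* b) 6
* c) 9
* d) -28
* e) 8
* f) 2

74 + -72 = 2
f) 2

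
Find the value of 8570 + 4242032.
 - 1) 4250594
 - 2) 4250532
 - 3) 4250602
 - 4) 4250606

8570 + 4242032 = 4250602
3) 4250602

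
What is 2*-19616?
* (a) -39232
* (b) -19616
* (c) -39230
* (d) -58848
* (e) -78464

2 * -19616 = -39232
a) -39232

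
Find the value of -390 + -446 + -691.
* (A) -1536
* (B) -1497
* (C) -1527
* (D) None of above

First: -390 + -446 = -836
Then: -836 + -691 = -1527
C) -1527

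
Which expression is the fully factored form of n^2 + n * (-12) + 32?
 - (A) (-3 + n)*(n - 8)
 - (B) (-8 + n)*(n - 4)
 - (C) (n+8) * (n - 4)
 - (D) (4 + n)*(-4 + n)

We need to factor n^2 + n * (-12) + 32.
The factored form is (-8 + n)*(n - 4).
B) (-8 + n)*(n - 4)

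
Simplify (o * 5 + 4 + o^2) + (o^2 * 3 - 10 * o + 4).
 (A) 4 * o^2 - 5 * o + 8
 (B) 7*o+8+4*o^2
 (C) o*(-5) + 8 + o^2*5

Adding the polynomials and combining like terms:
(o*5 + 4 + o^2) + (o^2*3 - 10*o + 4)
= 4 * o^2 - 5 * o + 8
A) 4 * o^2 - 5 * o + 8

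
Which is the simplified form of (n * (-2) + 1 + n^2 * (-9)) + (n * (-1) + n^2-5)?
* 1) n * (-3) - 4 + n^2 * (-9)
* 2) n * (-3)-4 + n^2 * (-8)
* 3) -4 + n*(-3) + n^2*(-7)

Adding the polynomials and combining like terms:
(n*(-2) + 1 + n^2*(-9)) + (n*(-1) + n^2 - 5)
= n * (-3)-4 + n^2 * (-8)
2) n * (-3)-4 + n^2 * (-8)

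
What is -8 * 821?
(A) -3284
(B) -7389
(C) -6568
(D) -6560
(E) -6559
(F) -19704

-8 * 821 = -6568
C) -6568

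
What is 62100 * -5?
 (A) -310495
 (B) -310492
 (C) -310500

62100 * -5 = -310500
C) -310500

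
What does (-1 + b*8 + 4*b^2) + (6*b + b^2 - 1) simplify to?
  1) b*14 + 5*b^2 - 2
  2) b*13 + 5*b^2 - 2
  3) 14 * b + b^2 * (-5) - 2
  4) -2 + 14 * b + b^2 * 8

Adding the polynomials and combining like terms:
(-1 + b*8 + 4*b^2) + (6*b + b^2 - 1)
= b*14 + 5*b^2 - 2
1) b*14 + 5*b^2 - 2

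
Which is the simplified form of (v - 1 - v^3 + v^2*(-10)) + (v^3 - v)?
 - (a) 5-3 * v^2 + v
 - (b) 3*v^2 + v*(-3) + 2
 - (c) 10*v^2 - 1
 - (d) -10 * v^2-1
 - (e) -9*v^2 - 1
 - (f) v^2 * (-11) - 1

Adding the polynomials and combining like terms:
(v - 1 - v^3 + v^2*(-10)) + (v^3 - v)
= -10 * v^2-1
d) -10 * v^2-1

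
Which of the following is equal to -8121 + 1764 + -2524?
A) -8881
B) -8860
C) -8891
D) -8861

First: -8121 + 1764 = -6357
Then: -6357 + -2524 = -8881
A) -8881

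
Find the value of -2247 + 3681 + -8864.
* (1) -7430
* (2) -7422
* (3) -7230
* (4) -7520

First: -2247 + 3681 = 1434
Then: 1434 + -8864 = -7430
1) -7430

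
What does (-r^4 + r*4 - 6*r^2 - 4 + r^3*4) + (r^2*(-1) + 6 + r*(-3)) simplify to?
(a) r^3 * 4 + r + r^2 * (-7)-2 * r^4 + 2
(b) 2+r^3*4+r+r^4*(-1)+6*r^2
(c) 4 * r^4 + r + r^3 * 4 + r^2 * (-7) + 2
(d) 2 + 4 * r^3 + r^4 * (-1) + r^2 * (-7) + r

Adding the polynomials and combining like terms:
(-r^4 + r*4 - 6*r^2 - 4 + r^3*4) + (r^2*(-1) + 6 + r*(-3))
= 2 + 4 * r^3 + r^4 * (-1) + r^2 * (-7) + r
d) 2 + 4 * r^3 + r^4 * (-1) + r^2 * (-7) + r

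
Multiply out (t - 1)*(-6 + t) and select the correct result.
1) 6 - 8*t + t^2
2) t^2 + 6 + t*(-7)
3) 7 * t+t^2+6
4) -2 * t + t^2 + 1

Expanding (t - 1)*(-6 + t):
= t^2 + 6 + t*(-7)
2) t^2 + 6 + t*(-7)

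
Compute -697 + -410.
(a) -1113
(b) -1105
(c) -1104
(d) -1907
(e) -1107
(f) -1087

-697 + -410 = -1107
e) -1107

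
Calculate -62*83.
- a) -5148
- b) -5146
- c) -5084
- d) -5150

-62 * 83 = -5146
b) -5146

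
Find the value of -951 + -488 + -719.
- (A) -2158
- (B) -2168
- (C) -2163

First: -951 + -488 = -1439
Then: -1439 + -719 = -2158
A) -2158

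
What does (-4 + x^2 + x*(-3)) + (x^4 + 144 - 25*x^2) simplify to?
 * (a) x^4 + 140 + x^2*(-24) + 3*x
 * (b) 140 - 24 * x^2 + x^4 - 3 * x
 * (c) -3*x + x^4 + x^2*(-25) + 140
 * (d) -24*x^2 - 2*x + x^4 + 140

Adding the polynomials and combining like terms:
(-4 + x^2 + x*(-3)) + (x^4 + 144 - 25*x^2)
= 140 - 24 * x^2 + x^4 - 3 * x
b) 140 - 24 * x^2 + x^4 - 3 * x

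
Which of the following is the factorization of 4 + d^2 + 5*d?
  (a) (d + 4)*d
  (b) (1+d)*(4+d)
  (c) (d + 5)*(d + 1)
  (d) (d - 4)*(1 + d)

We need to factor 4 + d^2 + 5*d.
The factored form is (1+d)*(4+d).
b) (1+d)*(4+d)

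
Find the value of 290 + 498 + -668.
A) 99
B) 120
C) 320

First: 290 + 498 = 788
Then: 788 + -668 = 120
B) 120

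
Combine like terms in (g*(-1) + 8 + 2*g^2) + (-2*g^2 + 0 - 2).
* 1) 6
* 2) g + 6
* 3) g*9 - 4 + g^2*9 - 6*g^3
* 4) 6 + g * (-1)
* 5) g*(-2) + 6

Adding the polynomials and combining like terms:
(g*(-1) + 8 + 2*g^2) + (-2*g^2 + 0 - 2)
= 6 + g * (-1)
4) 6 + g * (-1)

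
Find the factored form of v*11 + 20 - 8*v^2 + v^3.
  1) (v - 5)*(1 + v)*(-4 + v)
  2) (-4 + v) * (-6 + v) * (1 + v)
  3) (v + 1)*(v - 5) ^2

We need to factor v*11 + 20 - 8*v^2 + v^3.
The factored form is (v - 5)*(1 + v)*(-4 + v).
1) (v - 5)*(1 + v)*(-4 + v)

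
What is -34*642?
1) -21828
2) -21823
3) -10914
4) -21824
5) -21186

-34 * 642 = -21828
1) -21828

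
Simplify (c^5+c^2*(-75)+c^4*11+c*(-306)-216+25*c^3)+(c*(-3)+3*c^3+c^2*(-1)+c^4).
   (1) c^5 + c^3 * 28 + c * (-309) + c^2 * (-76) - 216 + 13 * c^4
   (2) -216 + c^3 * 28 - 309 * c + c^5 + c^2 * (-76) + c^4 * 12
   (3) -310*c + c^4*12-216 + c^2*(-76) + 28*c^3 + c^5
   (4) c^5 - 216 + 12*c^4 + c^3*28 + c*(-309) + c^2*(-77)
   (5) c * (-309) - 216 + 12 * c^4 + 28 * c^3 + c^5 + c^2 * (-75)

Adding the polynomials and combining like terms:
(c^5 + c^2*(-75) + c^4*11 + c*(-306) - 216 + 25*c^3) + (c*(-3) + 3*c^3 + c^2*(-1) + c^4)
= -216 + c^3 * 28 - 309 * c + c^5 + c^2 * (-76) + c^4 * 12
2) -216 + c^3 * 28 - 309 * c + c^5 + c^2 * (-76) + c^4 * 12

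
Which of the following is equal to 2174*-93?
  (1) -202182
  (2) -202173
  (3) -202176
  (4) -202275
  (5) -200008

2174 * -93 = -202182
1) -202182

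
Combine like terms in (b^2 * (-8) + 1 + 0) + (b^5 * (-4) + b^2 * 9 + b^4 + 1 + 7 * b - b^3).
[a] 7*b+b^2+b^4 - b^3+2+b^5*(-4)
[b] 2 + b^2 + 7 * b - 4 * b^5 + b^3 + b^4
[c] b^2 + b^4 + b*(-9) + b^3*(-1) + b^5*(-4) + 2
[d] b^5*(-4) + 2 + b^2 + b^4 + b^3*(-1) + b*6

Adding the polynomials and combining like terms:
(b^2*(-8) + 1 + 0) + (b^5*(-4) + b^2*9 + b^4 + 1 + 7*b - b^3)
= 7*b+b^2+b^4 - b^3+2+b^5*(-4)
a) 7*b+b^2+b^4 - b^3+2+b^5*(-4)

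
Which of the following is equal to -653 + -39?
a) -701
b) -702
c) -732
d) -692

-653 + -39 = -692
d) -692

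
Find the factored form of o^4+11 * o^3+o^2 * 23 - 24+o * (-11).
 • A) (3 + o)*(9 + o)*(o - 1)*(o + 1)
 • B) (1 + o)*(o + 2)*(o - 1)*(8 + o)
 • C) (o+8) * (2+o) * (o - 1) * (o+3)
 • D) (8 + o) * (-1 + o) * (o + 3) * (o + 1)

We need to factor o^4+11 * o^3+o^2 * 23 - 24+o * (-11).
The factored form is (8 + o) * (-1 + o) * (o + 3) * (o + 1).
D) (8 + o) * (-1 + o) * (o + 3) * (o + 1)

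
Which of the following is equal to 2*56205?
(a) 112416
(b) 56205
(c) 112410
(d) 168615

2 * 56205 = 112410
c) 112410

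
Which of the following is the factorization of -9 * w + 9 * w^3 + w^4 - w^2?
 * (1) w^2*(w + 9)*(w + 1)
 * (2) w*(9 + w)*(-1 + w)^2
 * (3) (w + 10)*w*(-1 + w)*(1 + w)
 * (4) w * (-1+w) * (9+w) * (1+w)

We need to factor -9 * w + 9 * w^3 + w^4 - w^2.
The factored form is w * (-1+w) * (9+w) * (1+w).
4) w * (-1+w) * (9+w) * (1+w)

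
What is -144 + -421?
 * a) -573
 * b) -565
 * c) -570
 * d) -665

-144 + -421 = -565
b) -565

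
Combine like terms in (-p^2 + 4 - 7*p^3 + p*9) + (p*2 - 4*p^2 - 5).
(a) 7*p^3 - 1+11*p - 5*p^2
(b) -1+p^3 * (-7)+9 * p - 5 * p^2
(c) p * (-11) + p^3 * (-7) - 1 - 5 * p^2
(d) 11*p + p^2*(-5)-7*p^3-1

Adding the polynomials and combining like terms:
(-p^2 + 4 - 7*p^3 + p*9) + (p*2 - 4*p^2 - 5)
= 11*p + p^2*(-5)-7*p^3-1
d) 11*p + p^2*(-5)-7*p^3-1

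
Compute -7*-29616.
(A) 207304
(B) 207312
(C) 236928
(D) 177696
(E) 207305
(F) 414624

-7 * -29616 = 207312
B) 207312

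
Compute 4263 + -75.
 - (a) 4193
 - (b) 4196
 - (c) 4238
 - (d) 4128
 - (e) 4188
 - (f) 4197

4263 + -75 = 4188
e) 4188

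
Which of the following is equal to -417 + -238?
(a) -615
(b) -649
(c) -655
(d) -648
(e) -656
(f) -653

-417 + -238 = -655
c) -655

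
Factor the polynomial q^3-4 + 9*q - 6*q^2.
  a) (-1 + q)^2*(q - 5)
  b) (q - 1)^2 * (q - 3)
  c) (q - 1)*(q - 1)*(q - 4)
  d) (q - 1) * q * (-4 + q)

We need to factor q^3-4 + 9*q - 6*q^2.
The factored form is (q - 1)*(q - 1)*(q - 4).
c) (q - 1)*(q - 1)*(q - 4)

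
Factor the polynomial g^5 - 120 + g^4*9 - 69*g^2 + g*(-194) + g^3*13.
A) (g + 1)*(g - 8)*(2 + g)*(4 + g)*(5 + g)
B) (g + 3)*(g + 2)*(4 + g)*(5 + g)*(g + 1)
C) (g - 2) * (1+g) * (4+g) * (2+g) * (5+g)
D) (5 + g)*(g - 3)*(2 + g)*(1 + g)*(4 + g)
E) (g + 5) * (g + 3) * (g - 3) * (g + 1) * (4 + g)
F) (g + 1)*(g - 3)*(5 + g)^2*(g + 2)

We need to factor g^5 - 120 + g^4*9 - 69*g^2 + g*(-194) + g^3*13.
The factored form is (5 + g)*(g - 3)*(2 + g)*(1 + g)*(4 + g).
D) (5 + g)*(g - 3)*(2 + g)*(1 + g)*(4 + g)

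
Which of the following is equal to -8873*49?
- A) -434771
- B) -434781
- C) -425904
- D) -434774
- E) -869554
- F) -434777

-8873 * 49 = -434777
F) -434777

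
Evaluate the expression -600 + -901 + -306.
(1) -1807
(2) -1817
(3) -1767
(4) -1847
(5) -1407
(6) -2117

First: -600 + -901 = -1501
Then: -1501 + -306 = -1807
1) -1807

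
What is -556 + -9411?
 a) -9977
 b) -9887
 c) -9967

-556 + -9411 = -9967
c) -9967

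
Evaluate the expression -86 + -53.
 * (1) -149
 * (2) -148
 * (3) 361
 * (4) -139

-86 + -53 = -139
4) -139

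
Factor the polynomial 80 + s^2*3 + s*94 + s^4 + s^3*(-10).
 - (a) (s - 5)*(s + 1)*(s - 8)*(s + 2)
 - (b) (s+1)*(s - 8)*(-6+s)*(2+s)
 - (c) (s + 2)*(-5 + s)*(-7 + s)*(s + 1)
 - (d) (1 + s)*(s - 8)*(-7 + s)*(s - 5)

We need to factor 80 + s^2*3 + s*94 + s^4 + s^3*(-10).
The factored form is (s - 5)*(s + 1)*(s - 8)*(s + 2).
a) (s - 5)*(s + 1)*(s - 8)*(s + 2)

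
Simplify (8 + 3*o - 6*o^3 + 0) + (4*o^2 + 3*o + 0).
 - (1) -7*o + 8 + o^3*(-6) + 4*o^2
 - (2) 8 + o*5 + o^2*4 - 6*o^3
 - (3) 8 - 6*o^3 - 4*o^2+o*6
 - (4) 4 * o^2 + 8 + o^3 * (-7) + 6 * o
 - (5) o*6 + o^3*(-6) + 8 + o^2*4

Adding the polynomials and combining like terms:
(8 + 3*o - 6*o^3 + 0) + (4*o^2 + 3*o + 0)
= o*6 + o^3*(-6) + 8 + o^2*4
5) o*6 + o^3*(-6) + 8 + o^2*4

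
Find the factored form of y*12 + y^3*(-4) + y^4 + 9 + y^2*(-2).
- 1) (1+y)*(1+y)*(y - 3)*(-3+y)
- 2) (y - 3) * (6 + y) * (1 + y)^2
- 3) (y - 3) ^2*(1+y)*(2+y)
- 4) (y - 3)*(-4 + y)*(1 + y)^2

We need to factor y*12 + y^3*(-4) + y^4 + 9 + y^2*(-2).
The factored form is (1+y)*(1+y)*(y - 3)*(-3+y).
1) (1+y)*(1+y)*(y - 3)*(-3+y)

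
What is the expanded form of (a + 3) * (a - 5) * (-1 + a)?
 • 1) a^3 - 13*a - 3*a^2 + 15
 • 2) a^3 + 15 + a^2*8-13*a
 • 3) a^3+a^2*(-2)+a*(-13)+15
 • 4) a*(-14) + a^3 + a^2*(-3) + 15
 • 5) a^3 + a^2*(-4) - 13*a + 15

Expanding (a + 3) * (a - 5) * (-1 + a):
= a^3 - 13*a - 3*a^2 + 15
1) a^3 - 13*a - 3*a^2 + 15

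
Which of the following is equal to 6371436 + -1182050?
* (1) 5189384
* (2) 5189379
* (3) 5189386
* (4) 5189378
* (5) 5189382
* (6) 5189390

6371436 + -1182050 = 5189386
3) 5189386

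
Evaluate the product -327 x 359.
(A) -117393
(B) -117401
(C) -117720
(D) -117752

-327 * 359 = -117393
A) -117393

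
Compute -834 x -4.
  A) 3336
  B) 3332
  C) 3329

-834 * -4 = 3336
A) 3336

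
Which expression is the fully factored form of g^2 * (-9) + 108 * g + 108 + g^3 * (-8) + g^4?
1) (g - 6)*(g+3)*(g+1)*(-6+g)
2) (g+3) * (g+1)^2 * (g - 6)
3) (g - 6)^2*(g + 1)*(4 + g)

We need to factor g^2 * (-9) + 108 * g + 108 + g^3 * (-8) + g^4.
The factored form is (g - 6)*(g+3)*(g+1)*(-6+g).
1) (g - 6)*(g+3)*(g+1)*(-6+g)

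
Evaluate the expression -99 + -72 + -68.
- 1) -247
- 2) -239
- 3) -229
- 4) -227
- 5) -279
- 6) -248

First: -99 + -72 = -171
Then: -171 + -68 = -239
2) -239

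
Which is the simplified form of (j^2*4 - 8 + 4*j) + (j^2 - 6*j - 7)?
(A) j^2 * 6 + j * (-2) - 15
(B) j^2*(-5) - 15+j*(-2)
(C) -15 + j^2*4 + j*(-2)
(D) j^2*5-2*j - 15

Adding the polynomials and combining like terms:
(j^2*4 - 8 + 4*j) + (j^2 - 6*j - 7)
= j^2*5-2*j - 15
D) j^2*5-2*j - 15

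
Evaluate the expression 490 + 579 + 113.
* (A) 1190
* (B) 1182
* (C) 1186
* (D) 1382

First: 490 + 579 = 1069
Then: 1069 + 113 = 1182
B) 1182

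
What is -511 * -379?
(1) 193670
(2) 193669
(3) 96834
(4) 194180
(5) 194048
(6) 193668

-511 * -379 = 193669
2) 193669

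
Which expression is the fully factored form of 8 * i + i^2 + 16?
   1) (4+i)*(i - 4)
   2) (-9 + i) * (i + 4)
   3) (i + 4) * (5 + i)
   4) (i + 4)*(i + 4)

We need to factor 8 * i + i^2 + 16.
The factored form is (i + 4)*(i + 4).
4) (i + 4)*(i + 4)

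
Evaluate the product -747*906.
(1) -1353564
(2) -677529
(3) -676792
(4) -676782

-747 * 906 = -676782
4) -676782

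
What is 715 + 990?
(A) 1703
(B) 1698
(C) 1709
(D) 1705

715 + 990 = 1705
D) 1705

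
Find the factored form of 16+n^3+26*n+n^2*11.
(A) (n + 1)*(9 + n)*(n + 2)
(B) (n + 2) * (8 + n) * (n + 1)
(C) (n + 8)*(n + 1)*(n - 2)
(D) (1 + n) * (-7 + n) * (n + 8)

We need to factor 16+n^3+26*n+n^2*11.
The factored form is (n + 2) * (8 + n) * (n + 1).
B) (n + 2) * (8 + n) * (n + 1)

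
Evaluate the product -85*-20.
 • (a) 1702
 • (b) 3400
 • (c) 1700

-85 * -20 = 1700
c) 1700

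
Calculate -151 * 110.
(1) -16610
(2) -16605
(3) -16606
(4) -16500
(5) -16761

-151 * 110 = -16610
1) -16610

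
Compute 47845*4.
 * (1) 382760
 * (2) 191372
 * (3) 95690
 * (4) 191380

47845 * 4 = 191380
4) 191380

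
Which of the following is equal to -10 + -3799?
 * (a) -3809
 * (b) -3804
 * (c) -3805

-10 + -3799 = -3809
a) -3809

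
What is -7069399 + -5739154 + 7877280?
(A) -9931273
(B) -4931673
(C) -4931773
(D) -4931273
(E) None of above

First: -7069399 + -5739154 = -12808553
Then: -12808553 + 7877280 = -4931273
D) -4931273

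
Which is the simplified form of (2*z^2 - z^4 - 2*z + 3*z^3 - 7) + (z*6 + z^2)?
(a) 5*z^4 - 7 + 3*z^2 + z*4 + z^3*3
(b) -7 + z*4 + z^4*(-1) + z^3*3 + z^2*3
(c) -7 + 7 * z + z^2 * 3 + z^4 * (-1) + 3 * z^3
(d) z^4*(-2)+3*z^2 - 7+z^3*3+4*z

Adding the polynomials and combining like terms:
(2*z^2 - z^4 - 2*z + 3*z^3 - 7) + (z*6 + z^2)
= -7 + z*4 + z^4*(-1) + z^3*3 + z^2*3
b) -7 + z*4 + z^4*(-1) + z^3*3 + z^2*3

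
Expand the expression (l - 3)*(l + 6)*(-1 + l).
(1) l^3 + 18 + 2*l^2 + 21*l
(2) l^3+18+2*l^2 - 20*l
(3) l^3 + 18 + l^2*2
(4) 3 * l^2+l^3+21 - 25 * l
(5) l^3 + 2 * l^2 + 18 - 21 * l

Expanding (l - 3)*(l + 6)*(-1 + l):
= l^3 + 2 * l^2 + 18 - 21 * l
5) l^3 + 2 * l^2 + 18 - 21 * l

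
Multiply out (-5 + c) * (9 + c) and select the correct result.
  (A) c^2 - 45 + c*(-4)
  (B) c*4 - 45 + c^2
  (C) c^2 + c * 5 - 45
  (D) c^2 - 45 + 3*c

Expanding (-5 + c) * (9 + c):
= c*4 - 45 + c^2
B) c*4 - 45 + c^2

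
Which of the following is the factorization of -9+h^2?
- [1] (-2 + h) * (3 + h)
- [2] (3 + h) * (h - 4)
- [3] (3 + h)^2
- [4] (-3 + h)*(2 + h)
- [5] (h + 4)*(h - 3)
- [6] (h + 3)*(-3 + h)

We need to factor -9+h^2.
The factored form is (h + 3)*(-3 + h).
6) (h + 3)*(-3 + h)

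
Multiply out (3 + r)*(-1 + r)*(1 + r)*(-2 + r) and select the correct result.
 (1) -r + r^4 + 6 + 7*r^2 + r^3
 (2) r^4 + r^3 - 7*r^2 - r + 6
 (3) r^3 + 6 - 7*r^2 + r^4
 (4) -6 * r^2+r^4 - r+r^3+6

Expanding (3 + r)*(-1 + r)*(1 + r)*(-2 + r):
= r^4 + r^3 - 7*r^2 - r + 6
2) r^4 + r^3 - 7*r^2 - r + 6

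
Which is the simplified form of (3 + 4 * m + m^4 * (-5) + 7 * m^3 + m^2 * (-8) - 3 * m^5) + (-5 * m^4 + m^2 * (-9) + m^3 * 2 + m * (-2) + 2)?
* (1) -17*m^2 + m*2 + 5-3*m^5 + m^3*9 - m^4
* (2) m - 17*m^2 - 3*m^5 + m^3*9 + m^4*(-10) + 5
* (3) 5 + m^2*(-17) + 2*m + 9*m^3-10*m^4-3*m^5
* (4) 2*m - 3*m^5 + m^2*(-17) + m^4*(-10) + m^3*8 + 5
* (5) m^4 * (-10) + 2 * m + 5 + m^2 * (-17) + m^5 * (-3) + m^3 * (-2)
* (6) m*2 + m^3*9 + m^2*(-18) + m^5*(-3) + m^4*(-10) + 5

Adding the polynomials and combining like terms:
(3 + 4*m + m^4*(-5) + 7*m^3 + m^2*(-8) - 3*m^5) + (-5*m^4 + m^2*(-9) + m^3*2 + m*(-2) + 2)
= 5 + m^2*(-17) + 2*m + 9*m^3-10*m^4-3*m^5
3) 5 + m^2*(-17) + 2*m + 9*m^3-10*m^4-3*m^5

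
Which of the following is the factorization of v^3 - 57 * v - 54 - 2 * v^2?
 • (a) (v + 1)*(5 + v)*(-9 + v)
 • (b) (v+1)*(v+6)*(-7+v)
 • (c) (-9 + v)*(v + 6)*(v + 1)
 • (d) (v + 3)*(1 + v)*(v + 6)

We need to factor v^3 - 57 * v - 54 - 2 * v^2.
The factored form is (-9 + v)*(v + 6)*(v + 1).
c) (-9 + v)*(v + 6)*(v + 1)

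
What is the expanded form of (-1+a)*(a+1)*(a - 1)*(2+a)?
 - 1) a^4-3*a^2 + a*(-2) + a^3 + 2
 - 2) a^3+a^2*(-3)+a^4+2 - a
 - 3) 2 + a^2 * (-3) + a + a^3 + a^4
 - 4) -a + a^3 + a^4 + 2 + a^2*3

Expanding (-1+a)*(a+1)*(a - 1)*(2+a):
= a^3+a^2*(-3)+a^4+2 - a
2) a^3+a^2*(-3)+a^4+2 - a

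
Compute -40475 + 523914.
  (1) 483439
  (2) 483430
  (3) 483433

-40475 + 523914 = 483439
1) 483439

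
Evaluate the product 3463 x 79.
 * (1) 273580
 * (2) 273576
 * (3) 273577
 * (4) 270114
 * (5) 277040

3463 * 79 = 273577
3) 273577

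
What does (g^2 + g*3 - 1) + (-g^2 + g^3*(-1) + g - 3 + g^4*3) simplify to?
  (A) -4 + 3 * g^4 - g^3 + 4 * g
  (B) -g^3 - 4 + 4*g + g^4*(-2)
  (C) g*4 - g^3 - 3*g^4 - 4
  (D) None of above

Adding the polynomials and combining like terms:
(g^2 + g*3 - 1) + (-g^2 + g^3*(-1) + g - 3 + g^4*3)
= -4 + 3 * g^4 - g^3 + 4 * g
A) -4 + 3 * g^4 - g^3 + 4 * g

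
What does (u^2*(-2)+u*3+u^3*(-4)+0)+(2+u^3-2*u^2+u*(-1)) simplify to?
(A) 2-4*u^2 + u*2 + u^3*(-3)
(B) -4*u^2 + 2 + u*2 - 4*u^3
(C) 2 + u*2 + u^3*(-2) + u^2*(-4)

Adding the polynomials and combining like terms:
(u^2*(-2) + u*3 + u^3*(-4) + 0) + (2 + u^3 - 2*u^2 + u*(-1))
= 2-4*u^2 + u*2 + u^3*(-3)
A) 2-4*u^2 + u*2 + u^3*(-3)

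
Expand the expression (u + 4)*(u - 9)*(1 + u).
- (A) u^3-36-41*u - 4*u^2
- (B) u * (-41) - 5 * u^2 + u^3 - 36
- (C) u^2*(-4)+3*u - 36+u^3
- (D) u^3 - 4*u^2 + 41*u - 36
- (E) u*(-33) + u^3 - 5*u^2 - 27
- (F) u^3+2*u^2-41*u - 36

Expanding (u + 4)*(u - 9)*(1 + u):
= u^3-36-41*u - 4*u^2
A) u^3-36-41*u - 4*u^2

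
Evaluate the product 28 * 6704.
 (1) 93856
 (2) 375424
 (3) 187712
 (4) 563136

28 * 6704 = 187712
3) 187712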